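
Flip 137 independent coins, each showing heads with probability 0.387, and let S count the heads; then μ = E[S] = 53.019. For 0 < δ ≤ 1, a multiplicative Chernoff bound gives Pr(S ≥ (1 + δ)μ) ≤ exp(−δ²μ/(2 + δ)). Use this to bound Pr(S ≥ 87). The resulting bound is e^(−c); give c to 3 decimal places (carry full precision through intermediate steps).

Write 87 = (1 + δ)μ, so δ = 87/53.019 − 1 = 0.6409212…
Then the exponent is δ²μ/(2 + δ) = (87 − μ)² / (μ·(2 + δ)) = 8.246798.

8.247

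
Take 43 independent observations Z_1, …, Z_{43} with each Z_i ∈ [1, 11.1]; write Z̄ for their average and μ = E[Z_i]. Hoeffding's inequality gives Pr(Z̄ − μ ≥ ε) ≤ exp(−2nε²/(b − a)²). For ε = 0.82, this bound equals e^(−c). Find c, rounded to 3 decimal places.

c = 2nε²/(b − a)² = 2·43·0.82² / 10.1² = 0.5669.

0.567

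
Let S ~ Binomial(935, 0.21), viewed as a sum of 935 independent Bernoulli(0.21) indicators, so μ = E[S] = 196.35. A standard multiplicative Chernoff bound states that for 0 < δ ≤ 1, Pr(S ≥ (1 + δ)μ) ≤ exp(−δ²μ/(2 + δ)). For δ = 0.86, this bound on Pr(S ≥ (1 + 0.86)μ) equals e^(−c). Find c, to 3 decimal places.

50.776

c = δ²μ/(2 + δ) = 0.86²·196.35/(2 + 0.86) = 50.7764.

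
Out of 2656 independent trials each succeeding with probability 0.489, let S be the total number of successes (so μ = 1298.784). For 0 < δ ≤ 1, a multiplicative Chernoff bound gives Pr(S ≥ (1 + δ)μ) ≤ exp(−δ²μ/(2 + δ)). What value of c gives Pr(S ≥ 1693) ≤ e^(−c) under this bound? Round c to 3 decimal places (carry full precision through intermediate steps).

51.944

Write 1693 = (1 + δ)μ, so δ = 1693/1298.784 − 1 = 0.303527…
Then the exponent is δ²μ/(2 + δ) = (1693 − μ)² / (μ·(2 + δ)) = 51.944343.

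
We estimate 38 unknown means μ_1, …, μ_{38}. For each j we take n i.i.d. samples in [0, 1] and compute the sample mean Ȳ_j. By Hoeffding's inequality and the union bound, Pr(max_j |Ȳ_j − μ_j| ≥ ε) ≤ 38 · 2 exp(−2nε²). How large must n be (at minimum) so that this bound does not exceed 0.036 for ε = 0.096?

Need 2·38·exp(−2nε²) ≤ 0.036, i.e. exp(−2nε²) ≤ 0.036/76.
So 2nε² ≥ ln(76/0.036) = 7.654970.
Hence n ≥ 7.654970/(2·0.096²) = 415.309.
The smallest integer n is 416.

416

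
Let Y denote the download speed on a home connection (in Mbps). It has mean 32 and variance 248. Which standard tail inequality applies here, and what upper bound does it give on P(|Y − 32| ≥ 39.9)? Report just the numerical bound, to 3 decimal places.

Mean and variance are known, so Chebyshev's inequality applies.
Chebyshev: P(|Y − μ| ≥ t) ≤ Var(Y)/t².
Bound = 248 / 1592.01 = 0.1558.

0.156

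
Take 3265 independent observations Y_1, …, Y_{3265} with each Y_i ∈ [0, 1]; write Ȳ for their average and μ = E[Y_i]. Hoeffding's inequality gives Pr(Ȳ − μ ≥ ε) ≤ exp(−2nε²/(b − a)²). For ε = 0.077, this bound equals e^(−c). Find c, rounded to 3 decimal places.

38.716

c = 2nε²/(b − a)² = 2·3265·0.077² / 1² = 38.7164.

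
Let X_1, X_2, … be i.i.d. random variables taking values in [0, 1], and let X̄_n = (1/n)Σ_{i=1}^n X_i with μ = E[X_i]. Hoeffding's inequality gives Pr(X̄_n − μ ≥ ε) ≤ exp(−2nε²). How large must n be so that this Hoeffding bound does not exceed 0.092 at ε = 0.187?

Require exp(−2nε²) ≤ 0.092, i.e. 2nε² ≥ ln(1/0.092) = 2.385967.
So n ≥ 2.385967 / (2·0.187²) = 34.115.
The smallest integer n is 35.

35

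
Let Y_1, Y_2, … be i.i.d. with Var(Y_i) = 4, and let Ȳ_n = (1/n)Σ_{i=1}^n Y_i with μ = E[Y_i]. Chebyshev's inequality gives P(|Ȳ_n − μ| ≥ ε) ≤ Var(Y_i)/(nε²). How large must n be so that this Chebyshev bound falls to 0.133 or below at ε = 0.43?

163

Require 4/(n·0.43²) ≤ 0.133, i.e. n ≥ 4/(0.133·0.43²) = 162.657.
The smallest integer n is 163.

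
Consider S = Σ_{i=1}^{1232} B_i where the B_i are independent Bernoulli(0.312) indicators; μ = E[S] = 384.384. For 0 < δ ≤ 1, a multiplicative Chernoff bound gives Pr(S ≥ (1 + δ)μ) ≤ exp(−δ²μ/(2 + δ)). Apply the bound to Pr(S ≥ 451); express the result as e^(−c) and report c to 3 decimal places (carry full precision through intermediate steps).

5.312

Write 451 = (1 + δ)μ, so δ = 451/384.384 − 1 = 0.1733059…
Then the exponent is δ²μ/(2 + δ) = (451 − μ)² / (μ·(2 + δ)) = 5.312158.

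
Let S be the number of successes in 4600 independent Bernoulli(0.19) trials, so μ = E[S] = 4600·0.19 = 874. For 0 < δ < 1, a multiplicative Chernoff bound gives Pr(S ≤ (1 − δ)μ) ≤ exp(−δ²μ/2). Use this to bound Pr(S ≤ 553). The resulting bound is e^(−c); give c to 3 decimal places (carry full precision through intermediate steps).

58.948

Write 553 = (1 − δ)μ, so δ = 1 − 553/874 = 0.3672769…
Then the exponent is δ²μ/2 = (μ − 553)²/(2μ) = 58.947941.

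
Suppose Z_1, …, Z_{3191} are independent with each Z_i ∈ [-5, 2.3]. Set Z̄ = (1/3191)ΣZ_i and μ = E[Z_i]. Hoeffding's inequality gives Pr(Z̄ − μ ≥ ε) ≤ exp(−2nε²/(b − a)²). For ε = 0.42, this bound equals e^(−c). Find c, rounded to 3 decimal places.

c = 2nε²/(b − a)² = 2·3191·0.42² / 7.3² = 21.1256.

21.126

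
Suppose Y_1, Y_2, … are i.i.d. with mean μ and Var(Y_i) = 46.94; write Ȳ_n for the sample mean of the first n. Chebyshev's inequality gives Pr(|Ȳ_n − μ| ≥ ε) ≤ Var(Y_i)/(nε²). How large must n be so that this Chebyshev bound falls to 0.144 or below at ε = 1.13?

256

Require 46.94/(n·1.13²) ≤ 0.144, i.e. n ≥ 46.94/(0.144·1.13²) = 255.284.
The smallest integer n is 256.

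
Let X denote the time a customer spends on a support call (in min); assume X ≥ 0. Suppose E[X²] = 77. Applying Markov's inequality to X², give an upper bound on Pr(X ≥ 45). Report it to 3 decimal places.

0.038

Since X ≥ 0, the event {X ≥ 45} is the same as {X² ≥ 2025}.
Markov's inequality applied to X² gives Pr(X² ≥ 2025) ≤ E[X²]/2025 = 77/2025 = 0.0380.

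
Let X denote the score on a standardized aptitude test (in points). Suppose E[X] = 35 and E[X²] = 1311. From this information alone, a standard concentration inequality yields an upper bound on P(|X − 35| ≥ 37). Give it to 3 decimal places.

0.063

The first two moments determine the variance, so Chebyshev's inequality is the sharpest standard bound available.
Var(X) = E[X²] − (E[X])² = 1311 − 1225 = 86.
Chebyshev's inequality: P(|X − μ| ≥ t) ≤ Var(X)/t² = 86/1369 = 0.0628.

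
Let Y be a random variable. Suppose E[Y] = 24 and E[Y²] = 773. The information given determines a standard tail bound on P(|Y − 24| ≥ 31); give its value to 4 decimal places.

The first two moments determine the variance, so Chebyshev's inequality is the sharpest standard bound available.
Var(Y) = E[Y²] − (E[Y])² = 773 − 576 = 197.
Chebyshev's inequality: P(|Y − μ| ≥ t) ≤ Var(Y)/t² = 197/961 = 0.2050.

0.2050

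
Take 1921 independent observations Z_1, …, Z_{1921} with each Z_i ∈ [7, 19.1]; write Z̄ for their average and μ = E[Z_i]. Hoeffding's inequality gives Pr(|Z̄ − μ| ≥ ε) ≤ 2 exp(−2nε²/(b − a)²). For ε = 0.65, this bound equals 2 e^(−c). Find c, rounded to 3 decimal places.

11.087

c = 2nε²/(b − a)² = 2·1921·0.65² / 12.1² = 11.0870.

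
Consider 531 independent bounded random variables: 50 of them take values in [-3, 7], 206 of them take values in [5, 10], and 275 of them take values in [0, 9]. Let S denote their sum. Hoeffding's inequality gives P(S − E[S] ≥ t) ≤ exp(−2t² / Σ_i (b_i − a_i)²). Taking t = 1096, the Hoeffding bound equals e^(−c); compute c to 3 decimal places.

Σ(b_i − a_i)² = 50·10² + 206·5² + 275·9² = 32425.
c = 2t² / 32425 = 2·1096² / 32425 = 74.0920.

74.092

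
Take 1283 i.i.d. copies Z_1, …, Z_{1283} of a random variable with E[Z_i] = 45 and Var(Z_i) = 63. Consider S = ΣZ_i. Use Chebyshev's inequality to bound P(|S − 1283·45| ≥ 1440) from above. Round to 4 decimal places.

0.0390

Var(S) = n·Var(Z_i) = 1283·63 = 80829.
Chebyshev: P(|S − 1283·45| ≥ 1440) ≤ Var(S)/1440² = 80829/2073600 = 0.0390.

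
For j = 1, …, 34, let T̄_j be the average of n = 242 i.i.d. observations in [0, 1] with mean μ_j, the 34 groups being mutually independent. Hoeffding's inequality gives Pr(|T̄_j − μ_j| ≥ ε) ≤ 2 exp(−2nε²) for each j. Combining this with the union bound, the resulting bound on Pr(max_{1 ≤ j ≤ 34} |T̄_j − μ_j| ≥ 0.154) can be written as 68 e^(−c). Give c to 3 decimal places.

Union bound over the 34 events: Pr(max_{1 ≤ j ≤ 34} |T̄_j − μ_j| ≥ 0.154) ≤ 34·2·exp(−2nε²) = 68 exp(−2·242·0.154²).
So c = 2·242·0.154² = 11.4785.

11.479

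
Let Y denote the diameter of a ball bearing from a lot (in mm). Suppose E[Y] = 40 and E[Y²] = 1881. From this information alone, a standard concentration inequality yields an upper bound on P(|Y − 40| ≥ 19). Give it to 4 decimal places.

The first two moments determine the variance, so Chebyshev's inequality is the sharpest standard bound available.
Var(Y) = E[Y²] − (E[Y])² = 1881 − 1600 = 281.
Chebyshev's inequality: P(|Y − μ| ≥ t) ≤ Var(Y)/t² = 281/361 = 0.7784.

0.7784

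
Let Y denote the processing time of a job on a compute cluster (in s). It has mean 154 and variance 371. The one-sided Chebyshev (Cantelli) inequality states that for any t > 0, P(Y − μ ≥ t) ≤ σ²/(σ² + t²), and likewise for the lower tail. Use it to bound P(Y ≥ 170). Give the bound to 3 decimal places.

Here σ² = 371 and t = 16, so σ² + t² = 627.
Cantelli's bound: 371/627 = 0.5917.

0.592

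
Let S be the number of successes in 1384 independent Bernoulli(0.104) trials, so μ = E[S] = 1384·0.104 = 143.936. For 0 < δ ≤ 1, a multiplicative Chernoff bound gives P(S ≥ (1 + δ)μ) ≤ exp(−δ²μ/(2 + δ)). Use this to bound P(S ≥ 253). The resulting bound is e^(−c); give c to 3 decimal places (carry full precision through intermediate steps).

29.967

Write 253 = (1 + δ)μ, so δ = 253/143.936 − 1 = 0.7577257…
Then the exponent is δ²μ/(2 + δ) = (253 − μ)² / (μ·(2 + δ)) = 29.966937.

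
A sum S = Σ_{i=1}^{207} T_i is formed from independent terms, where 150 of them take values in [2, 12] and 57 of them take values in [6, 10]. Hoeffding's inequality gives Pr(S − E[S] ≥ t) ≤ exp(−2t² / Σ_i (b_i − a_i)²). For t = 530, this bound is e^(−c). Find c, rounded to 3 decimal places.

Σ(b_i − a_i)² = 150·10² + 57·4² = 15912.
c = 2t² / 15912 = 2·530² / 15912 = 35.3067.

35.307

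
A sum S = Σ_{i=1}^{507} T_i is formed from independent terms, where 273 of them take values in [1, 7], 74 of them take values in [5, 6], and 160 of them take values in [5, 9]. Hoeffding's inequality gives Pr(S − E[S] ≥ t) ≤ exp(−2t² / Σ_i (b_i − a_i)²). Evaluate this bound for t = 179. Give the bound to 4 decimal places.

0.0058

Σ(b_i − a_i)² = 273·6² + 74·1² + 160·4² = 12462.
Exponent = 2·179² / 12462 = 5.14219.
Bound = exp(−5.14219) = 0.00584.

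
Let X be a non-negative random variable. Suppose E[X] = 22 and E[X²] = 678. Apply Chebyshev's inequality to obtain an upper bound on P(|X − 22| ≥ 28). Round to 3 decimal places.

Var(X) = E[X²] − (E[X])² = 678 − 484 = 194.
Chebyshev's inequality: P(|X − μ| ≥ t) ≤ Var(X)/t² = 194/784 = 0.2474.

0.247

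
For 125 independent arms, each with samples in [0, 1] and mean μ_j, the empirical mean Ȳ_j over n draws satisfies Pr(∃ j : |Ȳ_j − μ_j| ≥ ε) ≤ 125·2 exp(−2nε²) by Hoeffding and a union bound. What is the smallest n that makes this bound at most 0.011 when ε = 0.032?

4899

Need 2·125·exp(−2nε²) ≤ 0.011, i.e. exp(−2nε²) ≤ 0.011/250.
So 2nε² ≥ ln(250/0.011) = 10.031321.
Hence n ≥ 10.031321/(2·0.032²) = 4898.106.
The smallest integer n is 4899.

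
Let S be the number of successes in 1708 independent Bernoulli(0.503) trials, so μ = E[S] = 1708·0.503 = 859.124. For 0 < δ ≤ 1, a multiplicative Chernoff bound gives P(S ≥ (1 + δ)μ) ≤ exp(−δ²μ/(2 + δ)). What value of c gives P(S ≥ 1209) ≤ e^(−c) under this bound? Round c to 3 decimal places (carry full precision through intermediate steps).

59.190

Write 1209 = (1 + δ)μ, so δ = 1209/859.124 − 1 = 0.4072474…
Then the exponent is δ²μ/(2 + δ) = (1209 − μ)² / (μ·(2 + δ)) = 59.190462.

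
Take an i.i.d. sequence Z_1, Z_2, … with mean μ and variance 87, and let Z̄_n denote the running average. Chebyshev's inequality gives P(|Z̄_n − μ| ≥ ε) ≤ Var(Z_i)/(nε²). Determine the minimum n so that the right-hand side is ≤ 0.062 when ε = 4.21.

Require 87/(n·4.21²) ≤ 0.062, i.e. n ≥ 87/(0.062·4.21²) = 79.170.
The smallest integer n is 80.

80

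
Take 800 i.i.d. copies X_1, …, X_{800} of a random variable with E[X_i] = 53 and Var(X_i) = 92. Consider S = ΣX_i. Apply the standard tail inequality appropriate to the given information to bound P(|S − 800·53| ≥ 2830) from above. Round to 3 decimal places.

With mean and variance of each term known, Chebyshev's inequality bounds the deviation of the sum (or sample mean).
Var(S) = n·Var(X_i) = 800·92 = 73600.
Chebyshev: P(|S − 800·53| ≥ 2830) ≤ Var(S)/2830² = 73600/8008900 = 0.0092.

0.009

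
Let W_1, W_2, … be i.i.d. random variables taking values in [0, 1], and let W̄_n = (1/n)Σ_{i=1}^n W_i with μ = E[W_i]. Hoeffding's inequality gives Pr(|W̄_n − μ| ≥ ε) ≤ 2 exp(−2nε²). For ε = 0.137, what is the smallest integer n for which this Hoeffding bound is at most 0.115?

Require 2·exp(−2nε²) ≤ 0.115, i.e. 2nε² ≥ ln(2/0.115) = 2.855970.
So n ≥ 2.855970 / (2·0.137²) = 76.082.
The smallest integer n is 77.

77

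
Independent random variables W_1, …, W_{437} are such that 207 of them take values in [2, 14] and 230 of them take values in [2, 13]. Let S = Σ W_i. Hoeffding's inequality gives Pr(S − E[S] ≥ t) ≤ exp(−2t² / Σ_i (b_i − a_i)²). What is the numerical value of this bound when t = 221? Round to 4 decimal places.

Σ(b_i − a_i)² = 207·12² + 230·11² = 57638.
Exponent = 2·221² / 57638 = 1.69475.
Bound = exp(−1.69475) = 0.18365.

0.1836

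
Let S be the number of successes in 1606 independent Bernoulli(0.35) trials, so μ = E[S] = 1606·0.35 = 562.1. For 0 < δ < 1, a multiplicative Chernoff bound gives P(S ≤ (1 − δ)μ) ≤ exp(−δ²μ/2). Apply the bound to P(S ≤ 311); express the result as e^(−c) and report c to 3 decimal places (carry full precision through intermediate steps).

56.085

Write 311 = (1 − δ)μ, so δ = 1 − 311/562.1 = 0.4467177…
Then the exponent is δ²μ/2 = (μ − 311)²/(2μ) = 56.085403.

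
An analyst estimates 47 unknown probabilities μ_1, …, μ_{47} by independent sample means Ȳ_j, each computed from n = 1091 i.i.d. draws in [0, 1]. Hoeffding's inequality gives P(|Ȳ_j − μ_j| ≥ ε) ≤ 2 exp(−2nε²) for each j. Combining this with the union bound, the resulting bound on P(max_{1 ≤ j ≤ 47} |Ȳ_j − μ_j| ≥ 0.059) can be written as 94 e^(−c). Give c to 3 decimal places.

7.596

Union bound over the 47 events: P(max_{1 ≤ j ≤ 47} |Ȳ_j − μ_j| ≥ 0.059) ≤ 47·2·exp(−2nε²) = 94 exp(−2·1091·0.059²).
So c = 2·1091·0.059² = 7.5955.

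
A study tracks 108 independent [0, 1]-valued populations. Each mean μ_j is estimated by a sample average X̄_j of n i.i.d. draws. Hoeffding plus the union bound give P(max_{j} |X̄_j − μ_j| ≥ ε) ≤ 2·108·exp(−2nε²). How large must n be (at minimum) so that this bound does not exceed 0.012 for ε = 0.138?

Need 2·108·exp(−2nε²) ≤ 0.012, i.e. exp(−2nε²) ≤ 0.012/216.
So 2nε² ≥ ln(216/0.012) = 9.798127.
Hence n ≥ 9.798127/(2·0.138²) = 257.250.
The smallest integer n is 258.

258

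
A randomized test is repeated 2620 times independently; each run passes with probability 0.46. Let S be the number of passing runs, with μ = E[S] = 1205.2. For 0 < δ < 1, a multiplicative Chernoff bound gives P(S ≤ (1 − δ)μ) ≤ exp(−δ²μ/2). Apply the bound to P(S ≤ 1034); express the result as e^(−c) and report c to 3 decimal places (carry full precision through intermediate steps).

12.160

Write 1034 = (1 − δ)μ, so δ = 1 − 1034/1205.2 = 0.1420511…
Then the exponent is δ²μ/2 = (μ − 1034)²/(2μ) = 12.159575.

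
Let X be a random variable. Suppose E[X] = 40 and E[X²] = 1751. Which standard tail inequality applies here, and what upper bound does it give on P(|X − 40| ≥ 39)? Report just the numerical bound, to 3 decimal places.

The first two moments determine the variance, so Chebyshev's inequality is the sharpest standard bound available.
Var(X) = E[X²] − (E[X])² = 1751 − 1600 = 151.
Chebyshev's inequality: P(|X − μ| ≥ t) ≤ Var(X)/t² = 151/1521 = 0.0993.

0.099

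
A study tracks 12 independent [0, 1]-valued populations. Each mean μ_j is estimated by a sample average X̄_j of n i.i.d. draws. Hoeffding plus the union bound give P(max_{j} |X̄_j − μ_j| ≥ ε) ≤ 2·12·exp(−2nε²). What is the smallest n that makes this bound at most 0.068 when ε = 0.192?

Need 2·12·exp(−2nε²) ≤ 0.068, i.e. exp(−2nε²) ≤ 0.068/24.
So 2nε² ≥ ln(24/0.068) = 5.866301.
Hence n ≥ 5.866301/(2·0.192²) = 79.567.
The smallest integer n is 80.

80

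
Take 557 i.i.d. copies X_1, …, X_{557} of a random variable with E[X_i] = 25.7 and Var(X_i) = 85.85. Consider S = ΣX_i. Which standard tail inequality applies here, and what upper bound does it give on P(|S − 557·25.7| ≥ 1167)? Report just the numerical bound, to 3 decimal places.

0.035

With mean and variance of each term known, Chebyshev's inequality bounds the deviation of the sum (or sample mean).
Var(S) = n·Var(X_i) = 557·85.85 = 47818.45.
Chebyshev: P(|S − 557·25.7| ≥ 1167) ≤ Var(S)/1167² = 47818.45/1361889 = 0.0351.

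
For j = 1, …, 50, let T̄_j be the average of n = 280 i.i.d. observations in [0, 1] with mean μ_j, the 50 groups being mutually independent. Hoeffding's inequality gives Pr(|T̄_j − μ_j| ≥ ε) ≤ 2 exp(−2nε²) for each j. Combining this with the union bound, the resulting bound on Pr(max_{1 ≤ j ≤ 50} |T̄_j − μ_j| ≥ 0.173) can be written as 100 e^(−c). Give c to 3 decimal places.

Union bound over the 50 events: Pr(max_{1 ≤ j ≤ 50} |T̄_j − μ_j| ≥ 0.173) ≤ 50·2·exp(−2nε²) = 100 exp(−2·280·0.173²).
So c = 2·280·0.173² = 16.7602.

16.760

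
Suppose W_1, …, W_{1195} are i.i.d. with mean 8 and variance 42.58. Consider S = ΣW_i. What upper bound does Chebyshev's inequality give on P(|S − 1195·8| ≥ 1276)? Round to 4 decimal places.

0.0313

Var(S) = n·Var(W_i) = 1195·42.58 = 50883.1.
Chebyshev: P(|S − 1195·8| ≥ 1276) ≤ Var(S)/1276² = 50883.1/1628176 = 0.0313.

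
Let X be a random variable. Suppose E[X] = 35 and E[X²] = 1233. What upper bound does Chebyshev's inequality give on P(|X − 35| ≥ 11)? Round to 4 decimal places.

0.0661

Var(X) = E[X²] − (E[X])² = 1233 − 1225 = 8.
Chebyshev's inequality: P(|X − μ| ≥ t) ≤ Var(X)/t² = 8/121 = 0.0661.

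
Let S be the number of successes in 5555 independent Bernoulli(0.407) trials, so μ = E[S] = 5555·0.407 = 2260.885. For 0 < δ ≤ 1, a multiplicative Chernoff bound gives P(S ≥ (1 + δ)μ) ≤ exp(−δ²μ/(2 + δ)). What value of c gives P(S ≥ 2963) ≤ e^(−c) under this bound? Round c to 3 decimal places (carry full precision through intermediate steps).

Write 2963 = (1 + δ)μ, so δ = 2963/2260.885 − 1 = 0.3105487…
Then the exponent is δ²μ/(2 + δ) = (2963 − μ)² / (μ·(2 + δ)) = 94.367597.

94.368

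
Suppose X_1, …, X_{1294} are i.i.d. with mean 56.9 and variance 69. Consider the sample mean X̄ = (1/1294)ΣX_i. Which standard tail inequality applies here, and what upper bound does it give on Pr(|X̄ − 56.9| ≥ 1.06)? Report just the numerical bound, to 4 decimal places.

With mean and variance of each term known, Chebyshev's inequality bounds the deviation of the sum (or sample mean).
Var(X̄) = Var(X_i)/n = 69/1294 = 0.053323.
Chebyshev: Pr(|X̄ − 56.9| ≥ 1.06) ≤ Var(X̄)/(1.06)² = 69/(1294·1.06²) = 0.0475.

0.0475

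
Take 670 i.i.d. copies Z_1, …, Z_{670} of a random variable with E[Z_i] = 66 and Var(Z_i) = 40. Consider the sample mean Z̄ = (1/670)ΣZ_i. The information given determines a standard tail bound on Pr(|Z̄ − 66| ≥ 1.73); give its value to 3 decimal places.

0.020

With mean and variance of each term known, Chebyshev's inequality bounds the deviation of the sum (or sample mean).
Var(Z̄) = Var(Z_i)/n = 40/670 = 0.059701.
Chebyshev: Pr(|Z̄ − 66| ≥ 1.73) ≤ Var(Z̄)/(1.73)² = 40/(670·1.73²) = 0.0199.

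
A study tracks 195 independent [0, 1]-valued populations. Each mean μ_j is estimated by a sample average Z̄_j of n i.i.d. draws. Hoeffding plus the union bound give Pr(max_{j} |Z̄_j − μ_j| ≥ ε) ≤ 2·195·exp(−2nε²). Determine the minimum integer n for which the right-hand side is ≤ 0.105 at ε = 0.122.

Need 2·195·exp(−2nε²) ≤ 0.105, i.e. exp(−2nε²) ≤ 0.105/390.
So 2nε² ≥ ln(390/0.105) = 8.219942.
Hence n ≥ 8.219942/(2·0.122²) = 276.133.
The smallest integer n is 277.

277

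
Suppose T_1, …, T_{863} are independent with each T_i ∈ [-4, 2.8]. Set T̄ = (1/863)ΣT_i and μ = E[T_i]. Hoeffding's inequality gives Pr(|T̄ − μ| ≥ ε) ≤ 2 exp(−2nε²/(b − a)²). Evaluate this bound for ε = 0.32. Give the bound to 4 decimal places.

Exponent: 2nε²/(b − a)² = 2·863·0.32² / 6.8² = 3.82228.
Bound = 2·exp(−3.82228) = 0.04376.

0.0438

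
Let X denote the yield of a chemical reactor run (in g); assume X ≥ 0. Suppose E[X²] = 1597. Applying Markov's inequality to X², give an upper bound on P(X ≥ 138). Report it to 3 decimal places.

0.084

Since X ≥ 0, the event {X ≥ 138} is the same as {X² ≥ 19044}.
Markov's inequality applied to X² gives P(X² ≥ 19044) ≤ E[X²]/19044 = 1597/19044 = 0.0839.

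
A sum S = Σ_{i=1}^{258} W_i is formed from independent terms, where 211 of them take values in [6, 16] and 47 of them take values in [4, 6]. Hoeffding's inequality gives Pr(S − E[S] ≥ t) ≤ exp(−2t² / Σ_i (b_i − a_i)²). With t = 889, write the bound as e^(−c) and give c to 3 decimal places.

Σ(b_i − a_i)² = 211·10² + 47·2² = 21288.
c = 2t² / 21288 = 2·889² / 21288 = 74.2504.

74.250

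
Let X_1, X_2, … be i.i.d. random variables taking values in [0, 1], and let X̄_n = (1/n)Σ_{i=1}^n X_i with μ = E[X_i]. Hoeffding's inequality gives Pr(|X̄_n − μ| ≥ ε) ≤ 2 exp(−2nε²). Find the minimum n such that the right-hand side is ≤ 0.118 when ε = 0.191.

39

Require 2·exp(−2nε²) ≤ 0.118, i.e. 2nε² ≥ ln(2/0.118) = 2.830218.
So n ≥ 2.830218 / (2·0.191²) = 38.790.
The smallest integer n is 39.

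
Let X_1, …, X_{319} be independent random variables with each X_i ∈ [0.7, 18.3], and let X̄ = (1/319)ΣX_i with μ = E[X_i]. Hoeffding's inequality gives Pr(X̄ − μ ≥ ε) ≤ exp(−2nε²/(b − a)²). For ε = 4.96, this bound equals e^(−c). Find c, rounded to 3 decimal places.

c = 2nε²/(b − a)² = 2·319·4.96² / 17.6² = 50.6709.

50.671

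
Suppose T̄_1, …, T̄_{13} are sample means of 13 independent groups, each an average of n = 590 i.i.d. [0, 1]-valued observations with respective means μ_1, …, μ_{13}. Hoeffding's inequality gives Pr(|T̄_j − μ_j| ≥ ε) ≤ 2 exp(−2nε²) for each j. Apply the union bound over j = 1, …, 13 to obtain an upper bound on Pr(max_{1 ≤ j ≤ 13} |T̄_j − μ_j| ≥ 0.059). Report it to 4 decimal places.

0.4276

Per-experiment Hoeffding bound: 2·exp(−2·590·0.059²) = 2·exp(−4.10758) = 0.032895.
Union bound over 13 events: 13·0.032895 = 0.42764.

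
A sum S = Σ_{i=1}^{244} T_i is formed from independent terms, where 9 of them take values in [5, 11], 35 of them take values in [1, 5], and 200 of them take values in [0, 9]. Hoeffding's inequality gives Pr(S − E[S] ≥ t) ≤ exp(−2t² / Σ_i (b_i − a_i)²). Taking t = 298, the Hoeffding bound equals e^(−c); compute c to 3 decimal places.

10.396

Σ(b_i − a_i)² = 9·6² + 35·4² + 200·9² = 17084.
c = 2t² / 17084 = 2·298² / 17084 = 10.3962.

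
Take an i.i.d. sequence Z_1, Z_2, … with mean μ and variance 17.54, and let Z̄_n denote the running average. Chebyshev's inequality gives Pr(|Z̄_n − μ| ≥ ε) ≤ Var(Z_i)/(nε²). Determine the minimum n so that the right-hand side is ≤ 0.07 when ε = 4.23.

15

Require 17.54/(n·4.23²) ≤ 0.07, i.e. n ≥ 17.54/(0.07·4.23²) = 14.004.
The smallest integer n is 15.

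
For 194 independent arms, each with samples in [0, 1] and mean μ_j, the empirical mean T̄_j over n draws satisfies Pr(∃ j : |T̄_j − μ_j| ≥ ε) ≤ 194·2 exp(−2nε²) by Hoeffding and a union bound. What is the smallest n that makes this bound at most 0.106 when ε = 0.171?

Need 2·194·exp(−2nε²) ≤ 0.106, i.e. exp(−2nε²) ≤ 0.106/388.
So 2nε² ≥ ln(388/0.106) = 8.205322.
Hence n ≥ 8.205322/(2·0.171²) = 140.305.
The smallest integer n is 141.

141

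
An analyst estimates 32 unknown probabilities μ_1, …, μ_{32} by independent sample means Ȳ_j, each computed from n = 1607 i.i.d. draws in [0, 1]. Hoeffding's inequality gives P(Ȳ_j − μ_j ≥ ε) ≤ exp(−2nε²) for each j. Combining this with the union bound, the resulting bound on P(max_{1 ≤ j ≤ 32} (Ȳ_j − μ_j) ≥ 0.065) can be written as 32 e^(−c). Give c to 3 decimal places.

Union bound over the 32 events: P(max_{1 ≤ j ≤ 32} (Ȳ_j − μ_j) ≥ 0.065) ≤ 32·exp(−2nε²) = 32 exp(−2·1607·0.065²).
So c = 2·1607·0.065² = 13.5792.

13.579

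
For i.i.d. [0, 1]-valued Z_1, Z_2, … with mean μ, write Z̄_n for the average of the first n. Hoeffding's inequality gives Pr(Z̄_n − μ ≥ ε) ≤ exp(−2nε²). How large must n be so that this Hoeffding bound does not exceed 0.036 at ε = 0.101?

Require exp(−2nε²) ≤ 0.036, i.e. 2nε² ≥ ln(1/0.036) = 3.324236.
So n ≥ 3.324236 / (2·0.101²) = 162.937.
The smallest integer n is 163.

163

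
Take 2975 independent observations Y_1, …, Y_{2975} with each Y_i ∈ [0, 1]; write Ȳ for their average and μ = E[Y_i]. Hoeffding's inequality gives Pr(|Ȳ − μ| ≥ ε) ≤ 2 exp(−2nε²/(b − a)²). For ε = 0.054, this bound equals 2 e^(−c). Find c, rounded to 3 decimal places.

c = 2nε²/(b − a)² = 2·2975·0.054² / 1² = 17.3502.

17.350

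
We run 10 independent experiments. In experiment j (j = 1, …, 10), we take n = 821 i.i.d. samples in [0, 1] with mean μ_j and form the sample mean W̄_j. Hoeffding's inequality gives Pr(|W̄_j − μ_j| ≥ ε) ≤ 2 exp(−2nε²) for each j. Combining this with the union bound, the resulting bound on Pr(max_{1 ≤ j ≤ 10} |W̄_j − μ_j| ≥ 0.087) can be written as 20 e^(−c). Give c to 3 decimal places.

Union bound over the 10 events: Pr(max_{1 ≤ j ≤ 10} |W̄_j − μ_j| ≥ 0.087) ≤ 10·2·exp(−2nε²) = 20 exp(−2·821·0.087²).
So c = 2·821·0.087² = 12.4283.

12.428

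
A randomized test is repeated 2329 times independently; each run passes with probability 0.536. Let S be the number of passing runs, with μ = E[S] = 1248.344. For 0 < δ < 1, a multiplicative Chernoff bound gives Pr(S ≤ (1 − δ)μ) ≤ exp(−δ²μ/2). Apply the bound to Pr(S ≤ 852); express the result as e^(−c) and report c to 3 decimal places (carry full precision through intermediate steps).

62.919

Write 852 = (1 − δ)μ, so δ = 1 − 852/1248.344 = 0.3174958…
Then the exponent is δ²μ/2 = (μ − 852)²/(2μ) = 62.918781.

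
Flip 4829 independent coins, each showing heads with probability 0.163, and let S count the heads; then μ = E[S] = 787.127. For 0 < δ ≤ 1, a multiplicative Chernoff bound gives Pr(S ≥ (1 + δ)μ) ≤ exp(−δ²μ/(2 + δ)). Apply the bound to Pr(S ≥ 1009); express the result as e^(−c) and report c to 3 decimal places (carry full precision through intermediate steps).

27.408

Write 1009 = (1 + δ)μ, so δ = 1009/787.127 − 1 = 0.281877…
Then the exponent is δ²μ/(2 + δ) = (1009 − μ)² / (μ·(2 + δ)) = 27.407654.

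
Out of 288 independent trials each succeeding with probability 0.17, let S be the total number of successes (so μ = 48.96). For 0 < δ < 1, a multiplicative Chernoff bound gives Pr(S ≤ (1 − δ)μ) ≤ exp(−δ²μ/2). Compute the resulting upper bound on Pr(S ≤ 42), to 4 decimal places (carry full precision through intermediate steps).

Write 42 = (1 − δ)μ, so δ = 1 − 42/48.96 = 0.1421569…
Then the exponent is δ²μ/2 = (μ − 42)²/(2μ) = 0.494706.
Bound = exp(−0.494706) = 0.60975.

0.6098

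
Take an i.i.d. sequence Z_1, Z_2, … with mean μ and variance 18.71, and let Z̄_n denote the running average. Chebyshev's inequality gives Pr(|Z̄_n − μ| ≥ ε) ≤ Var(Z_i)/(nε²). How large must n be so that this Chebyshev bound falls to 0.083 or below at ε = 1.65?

83

Require 18.71/(n·1.65²) ≤ 0.083, i.e. n ≥ 18.71/(0.083·1.65²) = 82.800.
The smallest integer n is 83.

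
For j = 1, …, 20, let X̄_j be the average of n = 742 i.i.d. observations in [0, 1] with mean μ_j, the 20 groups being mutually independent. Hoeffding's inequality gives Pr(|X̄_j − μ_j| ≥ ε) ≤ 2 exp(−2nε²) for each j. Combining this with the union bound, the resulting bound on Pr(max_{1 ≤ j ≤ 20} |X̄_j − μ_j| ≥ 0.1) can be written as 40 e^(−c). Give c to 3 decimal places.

14.840

Union bound over the 20 events: Pr(max_{1 ≤ j ≤ 20} |X̄_j − μ_j| ≥ 0.1) ≤ 20·2·exp(−2nε²) = 40 exp(−2·742·0.1²).
So c = 2·742·0.1² = 14.8400.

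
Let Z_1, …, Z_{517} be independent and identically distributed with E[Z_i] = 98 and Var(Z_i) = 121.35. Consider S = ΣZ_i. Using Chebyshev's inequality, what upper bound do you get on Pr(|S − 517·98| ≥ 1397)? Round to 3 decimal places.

Var(S) = n·Var(Z_i) = 517·121.35 = 62737.95.
Chebyshev: Pr(|S − 517·98| ≥ 1397) ≤ Var(S)/1397² = 62737.95/1951609 = 0.0321.

0.032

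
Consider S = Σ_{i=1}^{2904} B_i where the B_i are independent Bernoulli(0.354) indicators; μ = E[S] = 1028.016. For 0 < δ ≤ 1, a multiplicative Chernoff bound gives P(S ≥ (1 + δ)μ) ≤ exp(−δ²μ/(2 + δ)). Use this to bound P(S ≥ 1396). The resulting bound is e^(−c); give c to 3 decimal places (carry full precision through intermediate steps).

Write 1396 = (1 + δ)μ, so δ = 1396/1028.016 − 1 = 0.3579555…
Then the exponent is δ²μ/(2 + δ) = (1396 − μ)² / (μ·(2 + δ)) = 55.862760.

55.863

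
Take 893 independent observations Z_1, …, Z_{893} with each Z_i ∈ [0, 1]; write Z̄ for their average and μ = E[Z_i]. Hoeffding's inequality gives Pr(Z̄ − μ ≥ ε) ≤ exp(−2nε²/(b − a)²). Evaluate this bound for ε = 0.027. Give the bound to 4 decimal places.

0.2720

Exponent: 2nε²/(b − a)² = 2·893·0.027² / 1² = 1.30199.
Bound = exp(−1.30199) = 0.27199.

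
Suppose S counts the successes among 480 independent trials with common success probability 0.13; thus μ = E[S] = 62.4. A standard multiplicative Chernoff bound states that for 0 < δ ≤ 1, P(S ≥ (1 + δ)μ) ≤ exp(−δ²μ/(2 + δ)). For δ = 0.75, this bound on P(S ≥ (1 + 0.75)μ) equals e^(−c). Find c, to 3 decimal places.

12.764

c = δ²μ/(2 + δ) = 0.75²·62.4/(2 + 0.75) = 12.7636.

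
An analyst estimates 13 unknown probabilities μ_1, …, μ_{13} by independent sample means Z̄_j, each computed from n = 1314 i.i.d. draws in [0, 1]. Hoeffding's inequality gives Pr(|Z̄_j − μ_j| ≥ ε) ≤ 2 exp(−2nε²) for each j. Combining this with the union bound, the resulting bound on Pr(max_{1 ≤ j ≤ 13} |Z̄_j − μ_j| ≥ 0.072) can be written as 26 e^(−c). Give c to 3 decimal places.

13.624

Union bound over the 13 events: Pr(max_{1 ≤ j ≤ 13} |Z̄_j − μ_j| ≥ 0.072) ≤ 13·2·exp(−2nε²) = 26 exp(−2·1314·0.072²).
So c = 2·1314·0.072² = 13.6236.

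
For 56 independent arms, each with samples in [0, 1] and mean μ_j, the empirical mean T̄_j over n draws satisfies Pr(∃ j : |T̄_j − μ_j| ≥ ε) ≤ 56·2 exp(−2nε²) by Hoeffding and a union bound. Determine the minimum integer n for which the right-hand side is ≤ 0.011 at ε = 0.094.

Need 2·56·exp(−2nε²) ≤ 0.011, i.e. exp(−2nε²) ≤ 0.011/112.
So 2nε² ≥ ln(112/0.011) = 9.228359.
Hence n ≥ 9.228359/(2·0.094²) = 522.202.
The smallest integer n is 523.

523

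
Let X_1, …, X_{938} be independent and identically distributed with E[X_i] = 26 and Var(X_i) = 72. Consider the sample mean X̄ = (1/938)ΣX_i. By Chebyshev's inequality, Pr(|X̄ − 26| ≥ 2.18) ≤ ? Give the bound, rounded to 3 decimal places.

Var(X̄) = Var(X_i)/n = 72/938 = 0.076759.
Chebyshev: Pr(|X̄ − 26| ≥ 2.18) ≤ Var(X̄)/(2.18)² = 72/(938·2.18²) = 0.0162.

0.016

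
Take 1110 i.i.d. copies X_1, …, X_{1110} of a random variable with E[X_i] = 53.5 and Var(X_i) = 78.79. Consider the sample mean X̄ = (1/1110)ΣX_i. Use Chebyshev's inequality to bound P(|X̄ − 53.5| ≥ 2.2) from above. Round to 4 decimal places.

Var(X̄) = Var(X_i)/n = 78.79/1110 = 0.070982.
Chebyshev: P(|X̄ − 53.5| ≥ 2.2) ≤ Var(X̄)/(2.2)² = 78.79/(1110·2.2²) = 0.0147.

0.0147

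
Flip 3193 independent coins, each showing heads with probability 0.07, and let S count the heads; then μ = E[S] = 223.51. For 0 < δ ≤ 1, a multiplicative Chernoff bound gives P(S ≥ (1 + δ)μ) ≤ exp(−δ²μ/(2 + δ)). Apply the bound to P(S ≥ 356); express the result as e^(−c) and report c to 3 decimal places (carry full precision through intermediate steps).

30.290

Write 356 = (1 + δ)μ, so δ = 356/223.51 − 1 = 0.5927699…
Then the exponent is δ²μ/(2 + δ) = (356 − μ)² / (μ·(2 + δ)) = 30.290418.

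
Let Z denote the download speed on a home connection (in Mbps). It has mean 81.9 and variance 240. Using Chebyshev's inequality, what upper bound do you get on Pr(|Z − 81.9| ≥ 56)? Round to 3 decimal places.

0.077

Chebyshev: Pr(|Z − μ| ≥ t) ≤ Var(Z)/t².
Bound = 240 / 3136 = 0.0765.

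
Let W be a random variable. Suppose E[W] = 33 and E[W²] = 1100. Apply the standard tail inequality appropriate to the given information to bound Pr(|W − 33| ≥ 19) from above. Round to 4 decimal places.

The first two moments determine the variance, so Chebyshev's inequality is the sharpest standard bound available.
Var(W) = E[W²] − (E[W])² = 1100 − 1089 = 11.
Chebyshev's inequality: Pr(|W − μ| ≥ t) ≤ Var(W)/t² = 11/361 = 0.0305.

0.0305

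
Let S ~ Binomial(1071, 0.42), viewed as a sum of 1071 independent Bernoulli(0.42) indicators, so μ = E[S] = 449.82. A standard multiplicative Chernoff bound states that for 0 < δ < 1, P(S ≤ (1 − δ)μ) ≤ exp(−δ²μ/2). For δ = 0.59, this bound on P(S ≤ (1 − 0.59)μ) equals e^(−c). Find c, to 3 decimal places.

78.291

c = δ²μ/2 = 0.59²·449.82/2 = 78.2912.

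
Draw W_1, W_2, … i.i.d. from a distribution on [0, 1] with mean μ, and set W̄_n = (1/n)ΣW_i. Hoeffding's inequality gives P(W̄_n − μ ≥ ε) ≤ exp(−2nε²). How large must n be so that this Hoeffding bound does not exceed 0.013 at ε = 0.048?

Require exp(−2nε²) ≤ 0.013, i.e. 2nε² ≥ ln(1/0.013) = 4.342806.
So n ≥ 4.342806 / (2·0.048²) = 942.449.
The smallest integer n is 943.

943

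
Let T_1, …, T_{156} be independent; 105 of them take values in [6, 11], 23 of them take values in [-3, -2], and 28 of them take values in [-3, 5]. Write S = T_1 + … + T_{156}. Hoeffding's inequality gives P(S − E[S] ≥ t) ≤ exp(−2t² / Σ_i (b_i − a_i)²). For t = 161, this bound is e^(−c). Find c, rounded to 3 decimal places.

Σ(b_i − a_i)² = 105·5² + 23·1² + 28·8² = 4440.
c = 2t² / 4440 = 2·161² / 4440 = 11.6761.

11.676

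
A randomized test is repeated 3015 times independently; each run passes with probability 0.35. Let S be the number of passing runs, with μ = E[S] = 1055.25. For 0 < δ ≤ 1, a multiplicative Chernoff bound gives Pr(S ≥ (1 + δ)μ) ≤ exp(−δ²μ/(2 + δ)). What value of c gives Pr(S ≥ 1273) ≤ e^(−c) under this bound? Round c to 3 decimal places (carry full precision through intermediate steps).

20.365

Write 1273 = (1 + δ)μ, so δ = 1273/1055.25 − 1 = 0.2063492…
Then the exponent is δ²μ/(2 + δ) = (1273 − μ)² / (μ·(2 + δ)) = 20.365108.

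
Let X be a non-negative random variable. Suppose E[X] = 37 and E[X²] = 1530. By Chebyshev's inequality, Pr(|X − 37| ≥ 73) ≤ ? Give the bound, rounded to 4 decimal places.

0.0302

Var(X) = E[X²] − (E[X])² = 1530 − 1369 = 161.
Chebyshev's inequality: Pr(|X − μ| ≥ t) ≤ Var(X)/t² = 161/5329 = 0.0302.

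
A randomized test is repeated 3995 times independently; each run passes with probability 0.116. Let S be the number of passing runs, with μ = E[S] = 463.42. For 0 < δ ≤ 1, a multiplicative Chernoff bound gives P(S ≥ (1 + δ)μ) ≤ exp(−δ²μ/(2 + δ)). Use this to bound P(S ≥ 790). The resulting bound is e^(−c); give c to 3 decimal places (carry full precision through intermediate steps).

85.091

Write 790 = (1 + δ)μ, so δ = 790/463.42 − 1 = 0.7047171…
Then the exponent is δ²μ/(2 + δ) = (790 − μ)² / (μ·(2 + δ)) = 85.090789.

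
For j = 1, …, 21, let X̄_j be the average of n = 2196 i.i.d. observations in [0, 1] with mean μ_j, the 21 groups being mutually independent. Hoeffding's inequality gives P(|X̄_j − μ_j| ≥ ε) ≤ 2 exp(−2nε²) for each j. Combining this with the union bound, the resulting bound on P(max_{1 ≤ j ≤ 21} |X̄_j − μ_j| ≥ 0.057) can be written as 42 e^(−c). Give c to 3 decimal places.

14.270

Union bound over the 21 events: P(max_{1 ≤ j ≤ 21} |X̄_j − μ_j| ≥ 0.057) ≤ 21·2·exp(−2nε²) = 42 exp(−2·2196·0.057²).
So c = 2·2196·0.057² = 14.2696.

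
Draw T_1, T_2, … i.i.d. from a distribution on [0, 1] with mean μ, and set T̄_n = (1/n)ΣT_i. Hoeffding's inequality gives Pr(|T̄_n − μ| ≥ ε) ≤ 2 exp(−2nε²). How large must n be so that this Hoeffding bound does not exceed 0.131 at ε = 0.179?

43

Require 2·exp(−2nε²) ≤ 0.131, i.e. 2nε² ≥ ln(2/0.131) = 2.725705.
So n ≥ 2.725705 / (2·0.179²) = 42.535.
The smallest integer n is 43.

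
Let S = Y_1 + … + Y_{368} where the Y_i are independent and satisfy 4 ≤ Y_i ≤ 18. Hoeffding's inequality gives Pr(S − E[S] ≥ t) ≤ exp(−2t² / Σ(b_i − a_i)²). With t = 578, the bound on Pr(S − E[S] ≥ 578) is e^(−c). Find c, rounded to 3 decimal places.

Σ(b_i − a_i)² = 368·(14)² = 72128.
c = 2t²/72128 = 2·578²/72128 = 9.2636.

9.264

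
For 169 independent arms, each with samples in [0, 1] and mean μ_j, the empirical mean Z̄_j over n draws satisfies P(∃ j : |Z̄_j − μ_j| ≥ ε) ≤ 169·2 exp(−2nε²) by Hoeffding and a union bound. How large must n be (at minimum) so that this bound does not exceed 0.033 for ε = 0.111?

375

Need 2·169·exp(−2nε²) ≤ 0.033, i.e. exp(−2nε²) ≤ 0.033/338.
So 2nε² ≥ ln(338/0.033) = 9.234294.
Hence n ≥ 9.234294/(2·0.111²) = 374.738.
The smallest integer n is 375.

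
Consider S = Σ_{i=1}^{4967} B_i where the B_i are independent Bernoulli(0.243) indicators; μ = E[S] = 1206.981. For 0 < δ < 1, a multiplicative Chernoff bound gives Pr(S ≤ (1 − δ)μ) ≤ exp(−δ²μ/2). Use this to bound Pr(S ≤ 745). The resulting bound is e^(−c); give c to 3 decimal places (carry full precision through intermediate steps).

Write 745 = (1 − δ)μ, so δ = 1 − 745/1206.981 = 0.3827575…
Then the exponent is δ²μ/2 = (μ − 745)²/(2μ) = 88.413341.

88.413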